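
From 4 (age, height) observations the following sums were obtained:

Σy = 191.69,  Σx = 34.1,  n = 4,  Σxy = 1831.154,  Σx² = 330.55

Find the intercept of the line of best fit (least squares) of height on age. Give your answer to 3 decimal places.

Sxx = Σx² − (Σx)²/n = 330.55 − 290.7025 = 39.8475
Sxy = Σxy − (Σx)(Σy)/n = 1831.154 − 1634.15725 = 196.99675
b = Sxy/Sxx = 196.99675/39.8475 = 4.943767
a = ȳ − b·x̄ = 47.9225 − 4.943767·8.525 = 5.776888

5.777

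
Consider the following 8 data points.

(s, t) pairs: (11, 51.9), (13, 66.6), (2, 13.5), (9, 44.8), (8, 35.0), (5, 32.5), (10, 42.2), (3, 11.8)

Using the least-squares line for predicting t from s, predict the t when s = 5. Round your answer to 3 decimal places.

n = 8, Σx = 61, Σy = 298.3, Σxy = 2766.8, Σx² = 573
Sxx = Σx² − (Σx)²/n = 573 − 465.125 = 107.875
Sxy = Σxy − (Σx)(Σy)/n = 2766.8 − 2274.5375 = 492.2625
b = Sxy/Sxx = 492.2625/107.875 = 4.563268
a = ȳ − b·x̄ = 37.2875 − 4.563268·7.625 = 2.492584
ŷ(5) = a + b·5 = 2.492584 + 4.563268·5 = 25.308922

25.309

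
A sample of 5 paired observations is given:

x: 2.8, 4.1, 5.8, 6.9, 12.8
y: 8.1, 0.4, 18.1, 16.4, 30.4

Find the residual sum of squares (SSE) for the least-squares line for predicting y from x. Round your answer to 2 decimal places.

102.22

n = 5, Σx = 32.4, Σy = 73.4, Σxy = 631.58, Σx² = 269.74, Σy² = 1586.5
Sxx = Σx² − (Σx)²/n = 269.74 − 209.952 = 59.788
Sxy = Σxy − (Σx)(Σy)/n = 631.58 − 475.632 = 155.948
Syy = Σy² − (Σy)²/n = 1586.5 − 1077.512 = 508.988
b = Sxy/Sxx = 155.948/59.788 = 2.608350
SSE = Syy − b·Sxy = 508.988 − 2.608350·155.948 = 102.221112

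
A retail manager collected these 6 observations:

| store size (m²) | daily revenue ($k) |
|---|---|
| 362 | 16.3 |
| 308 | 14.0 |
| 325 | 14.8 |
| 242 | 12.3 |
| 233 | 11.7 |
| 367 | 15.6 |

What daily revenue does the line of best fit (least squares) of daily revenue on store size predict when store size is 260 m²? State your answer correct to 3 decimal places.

12.680

n = 6, Σx = 1837, Σy = 84.7, Σxy = 26450.5, Σx² = 579075
Sxx = Σx² − (Σx)²/n = 579075 − 562428.166667 = 16646.833333
Sxy = Σxy − (Σx)(Σy)/n = 26450.5 − 25932.316667 = 518.183333
b = Sxy/Sxx = 518.183333/16646.833333 = 0.031128
a = ȳ − b·x̄ = 14.116667 − 0.031128·306.166667 = 4.586298
ŷ(260) = a + b·260 = 4.586298 + 0.031128·260 = 12.679589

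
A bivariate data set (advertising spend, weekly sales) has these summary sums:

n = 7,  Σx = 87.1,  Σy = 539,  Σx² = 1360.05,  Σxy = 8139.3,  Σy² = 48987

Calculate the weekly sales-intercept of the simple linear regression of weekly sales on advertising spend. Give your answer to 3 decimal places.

12.479

Sxx = Σx² − (Σx)²/n = 1360.05 − 1083.772857 = 276.277143
Sxy = Σxy − (Σx)(Σy)/n = 8139.3 − 6706.7 = 1432.6
b = Sxy/Sxx = 1432.6/276.277143 = 5.185373
a = ȳ − b·x̄ = 77 − 5.185373·12.442857 = 12.479146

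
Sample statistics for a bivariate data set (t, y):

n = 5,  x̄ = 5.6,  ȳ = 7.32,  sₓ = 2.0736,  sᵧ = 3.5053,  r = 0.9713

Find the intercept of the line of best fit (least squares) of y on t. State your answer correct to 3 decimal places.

-1.875

b = r · sᵧ/sₓ = 0.9713 · 3.5053/2.0736 = 1.641926
a = ȳ − b·x̄ = 7.32 − 1.641926·5.6 = -1.874786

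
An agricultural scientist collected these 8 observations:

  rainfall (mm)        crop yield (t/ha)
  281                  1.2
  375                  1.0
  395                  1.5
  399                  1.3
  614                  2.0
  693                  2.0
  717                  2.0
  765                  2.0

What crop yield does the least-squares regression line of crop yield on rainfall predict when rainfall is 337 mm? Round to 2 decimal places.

1.22

n = 8, Σx = 4239, Σy = 13, Σxy = 7401.4, Σx² = 2491371
Sxx = Σx² − (Σx)²/n = 2491371 − 2246140.125 = 245230.875
Sxy = Σxy − (Σx)(Σy)/n = 7401.4 − 6888.375 = 513.025
b = Sxy/Sxx = 513.025/245230.875 = 0.002092
a = ȳ − b·x̄ = 1.625 − 0.002092·529.875 = 0.516497
ŷ(337) = a + b·337 = 0.516497 + 0.002092·337 = 1.221504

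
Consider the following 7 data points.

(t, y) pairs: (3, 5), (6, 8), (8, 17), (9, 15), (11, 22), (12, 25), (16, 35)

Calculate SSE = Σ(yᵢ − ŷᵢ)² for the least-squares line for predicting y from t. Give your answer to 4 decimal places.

n = 7, Σx = 65, Σy = 127, Σxy = 1436, Σx² = 711, Σy² = 2937
Sxx = Σx² − (Σx)²/n = 711 − 603.571429 = 107.428571
Sxy = Σxy − (Σx)(Σy)/n = 1436 − 1179.285714 = 256.714286
Syy = Σy² − (Σy)²/n = 2937 − 2304.142857 = 632.857143
b = Sxy/Sxx = 256.714286/107.428571 = 2.389628
SSE = Syy − b·Sxy = 632.857143 − 2.389628·256.714286 = 19.405585

19.4056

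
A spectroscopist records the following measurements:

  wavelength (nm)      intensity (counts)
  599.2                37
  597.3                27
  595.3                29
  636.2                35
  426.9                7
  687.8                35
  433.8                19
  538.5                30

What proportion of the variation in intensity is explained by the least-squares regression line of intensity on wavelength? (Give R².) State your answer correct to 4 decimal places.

n = 8, Σx = 4515, Σy = 219, Σxy = 129286.7, Σx² = 2608417.6, Σy² = 6699
Sxx = Σx² − (Σx)²/n = 2608417.6 − 2548153.125 = 60264.475
Sxy = Σxy − (Σx)(Σy)/n = 129286.7 − 123598.125 = 5688.575
Syy = Σy² − (Σy)²/n = 6699 − 5995.125 = 703.875
R² = Sxy²/(Sxx·Syy) = (5688.575)²/(60264.475·703.875) = 0.762869

0.7629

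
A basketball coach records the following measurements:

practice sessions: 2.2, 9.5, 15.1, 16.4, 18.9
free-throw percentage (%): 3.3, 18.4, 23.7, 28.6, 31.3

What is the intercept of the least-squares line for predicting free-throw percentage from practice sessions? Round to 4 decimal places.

0.6344

n = 5, Σx = 62.1, Σy = 105.3, Σxy = 1600.54, Σx² = 949.27
Sxx = Σx² − (Σx)²/n = 949.27 − 771.282 = 177.988
Sxy = Σxy − (Σx)(Σy)/n = 1600.54 − 1307.826 = 292.714
b = Sxy/Sxx = 292.714/177.988 = 1.644572
a = ȳ − b·x̄ = 21.06 − 1.644572·12.42 = 0.634421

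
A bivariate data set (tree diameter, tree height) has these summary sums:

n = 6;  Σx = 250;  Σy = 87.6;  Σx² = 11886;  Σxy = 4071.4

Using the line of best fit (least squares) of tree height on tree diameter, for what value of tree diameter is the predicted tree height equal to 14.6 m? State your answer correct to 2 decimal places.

Sxx = Σx² − (Σx)²/n = 11886 − 10416.666667 = 1469.333333
Sxy = Σxy − (Σx)(Σy)/n = 4071.4 − 3650 = 421.4
b = Sxy/Sxx = 421.4/1469.333333 = 0.286797
a = ȳ − b·x̄ = 14.6 − 0.286797·41.666667 = 2.650136
Set a + b·x = 14.6: x = (14.6 − 2.650136) / 0.286797 = 41.666667

41.67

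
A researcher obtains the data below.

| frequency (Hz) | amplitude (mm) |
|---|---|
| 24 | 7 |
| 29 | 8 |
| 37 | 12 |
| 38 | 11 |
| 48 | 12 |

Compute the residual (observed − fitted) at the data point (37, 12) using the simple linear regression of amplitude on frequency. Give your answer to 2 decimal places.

1.59

n = 5, Σx = 176, Σy = 50, Σxy = 1838, Σx² = 6534
Sxx = Σx² − (Σx)²/n = 6534 − 6195.2 = 338.8
Sxy = Σxy − (Σx)(Σy)/n = 1838 − 1760 = 78
b = Sxy/Sxx = 78/338.8 = 0.230224
a = ȳ − b·x̄ = 10 − 0.230224·35.2 = 1.896104
ŷ(37) = 1.896104 + 0.230224·37 = 10.414404
residual = y − ŷ = 12 − 10.414404 = 1.585596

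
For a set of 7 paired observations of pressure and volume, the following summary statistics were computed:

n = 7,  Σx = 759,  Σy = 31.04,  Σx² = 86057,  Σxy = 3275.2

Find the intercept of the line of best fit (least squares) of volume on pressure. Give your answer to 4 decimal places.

Sxx = Σx² − (Σx)²/n = 86057 − 82297.285714 = 3759.714286
Sxy = Σxy − (Σx)(Σy)/n = 3275.2 − 3365.622857 = -90.422857
b = Sxy/Sxx = -90.422857/3759.714286 = -0.024050
a = ȳ − b·x̄ = 4.434286 − (-0.024050)·108.428571 = 7.042043

7.0420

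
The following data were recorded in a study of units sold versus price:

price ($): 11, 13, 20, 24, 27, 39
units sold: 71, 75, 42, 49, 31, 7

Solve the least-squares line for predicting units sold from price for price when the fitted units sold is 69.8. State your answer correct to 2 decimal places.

n = 6, Σx = 134, Σy = 275, Σxy = 4882, Σx² = 3516
Sxx = Σx² − (Σx)²/n = 3516 − 2992.666667 = 523.333333
Sxy = Σxy − (Σx)(Σy)/n = 4882 − 6141.666667 = -1259.666667
b = Sxy/Sxx = -1259.666667/523.333333 = -2.407006
a = ȳ − b·x̄ = 45.833333 − (-2.407006)·22.333333 = 99.589809
Set a + b·x = 69.8: x = (69.8 − 99.589809) / (-2.407006) = 12.376290

12.38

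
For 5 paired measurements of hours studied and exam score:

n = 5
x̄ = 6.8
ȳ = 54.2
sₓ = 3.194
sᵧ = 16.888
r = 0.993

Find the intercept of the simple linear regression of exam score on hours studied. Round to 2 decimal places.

b = r · sᵧ/sₓ = 0.993 · 16.888/3.194 = 5.250402
a = ȳ − b·x̄ = 54.2 − 5.250402·6.8 = 18.497266

18.50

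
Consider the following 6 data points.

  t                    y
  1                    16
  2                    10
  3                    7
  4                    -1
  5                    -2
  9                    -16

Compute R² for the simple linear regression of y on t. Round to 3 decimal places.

0.973

n = 6, Σx = 24, Σy = 14, Σxy = -101, Σx² = 136, Σy² = 666
Sxx = Σx² − (Σx)²/n = 136 − 96 = 40
Sxy = Σxy − (Σx)(Σy)/n = -101 − 56 = -157
Syy = Σy² − (Σy)²/n = 666 − 32.666667 = 633.333333
R² = Sxy²/(Sxx·Syy) = (-157)²/(40·633.333333) = 0.972987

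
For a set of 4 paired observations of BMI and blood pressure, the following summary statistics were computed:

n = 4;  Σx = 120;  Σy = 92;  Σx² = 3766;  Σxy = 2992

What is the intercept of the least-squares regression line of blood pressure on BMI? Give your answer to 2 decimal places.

-18.93

Sxx = Σx² − (Σx)²/n = 3766 − 3600 = 166
Sxy = Σxy − (Σx)(Σy)/n = 2992 − 2760 = 232
b = Sxy/Sxx = 232/166 = 1.397590
a = ȳ − b·x̄ = 23 − 1.397590·30 = -18.927711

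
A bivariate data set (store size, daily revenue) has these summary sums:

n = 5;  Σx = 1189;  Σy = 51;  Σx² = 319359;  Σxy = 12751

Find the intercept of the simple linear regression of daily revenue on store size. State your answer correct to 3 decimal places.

Sxx = Σx² − (Σx)²/n = 319359 − 282744.2 = 36614.8
Sxy = Σxy − (Σx)(Σy)/n = 12751 − 12127.8 = 623.2
b = Sxy/Sxx = 623.2/36614.8 = 0.017020
a = ȳ − b·x̄ = 10.2 − 0.017020·237.8 = 6.152539

6.153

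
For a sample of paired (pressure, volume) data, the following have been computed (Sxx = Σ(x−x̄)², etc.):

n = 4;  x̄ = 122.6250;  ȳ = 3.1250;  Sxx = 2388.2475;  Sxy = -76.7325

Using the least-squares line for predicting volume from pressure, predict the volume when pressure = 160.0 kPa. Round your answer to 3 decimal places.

b = Sxy/Sxx = -76.7325/2388.2475 = -0.032129
a = ȳ − b·x̄ = 3.125 − (-0.032129)·122.625 = 7.064844
ŷ(160.0) = a + b·160.0 = 7.064844 + (-0.032129)·160 = 1.924171

1.924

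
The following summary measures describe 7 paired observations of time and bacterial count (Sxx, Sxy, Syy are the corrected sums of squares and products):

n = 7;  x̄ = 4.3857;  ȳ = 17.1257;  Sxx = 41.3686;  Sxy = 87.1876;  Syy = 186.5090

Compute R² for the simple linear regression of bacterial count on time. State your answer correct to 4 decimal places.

0.9852

R² = Sxy²/(Sxx·Syy) = (87.1876)²/(41.3686·186.509) = 0.985233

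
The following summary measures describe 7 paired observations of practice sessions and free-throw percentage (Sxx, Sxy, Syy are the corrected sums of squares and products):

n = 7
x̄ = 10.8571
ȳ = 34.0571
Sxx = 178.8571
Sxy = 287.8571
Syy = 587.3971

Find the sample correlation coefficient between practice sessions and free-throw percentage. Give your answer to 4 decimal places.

0.8881

r = Sxy/√(Sxx·Syy) = 287.8571/√(105060.141854) = 287.8571/324.129823 = 0.888092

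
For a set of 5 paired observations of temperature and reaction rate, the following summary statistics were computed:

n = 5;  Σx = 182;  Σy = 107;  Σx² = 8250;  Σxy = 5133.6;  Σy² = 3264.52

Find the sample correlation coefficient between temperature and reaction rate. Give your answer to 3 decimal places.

0.984

Sxx = Σx² − (Σx)²/n = 8250 − 6624.8 = 1625.2
Sxy = Σxy − (Σx)(Σy)/n = 5133.6 − 3894.8 = 1238.8
Syy = Σy² − (Σy)²/n = 3264.52 − 2289.8 = 974.72
r = Sxy/√(Sxx·Syy) = 1238.8/√(1584114.944) = 1238.8/1258.616281 = 0.984256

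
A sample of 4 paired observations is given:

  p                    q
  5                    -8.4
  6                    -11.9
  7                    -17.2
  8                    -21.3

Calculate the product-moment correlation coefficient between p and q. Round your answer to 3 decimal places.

-0.997

n = 4, Σx = 26, Σy = -58.8, Σxy = -404.2, Σx² = 174, Σy² = 961.7
Sxx = Σx² − (Σx)²/n = 174 − 169 = 5
Sxy = Σxy − (Σx)(Σy)/n = -404.2 − (-382.2) = -22
Syy = Σy² − (Σy)²/n = 961.7 − 864.36 = 97.34
r = Sxy/√(Sxx·Syy) = -22/√(486.7) = -22/22.061278 = -0.997222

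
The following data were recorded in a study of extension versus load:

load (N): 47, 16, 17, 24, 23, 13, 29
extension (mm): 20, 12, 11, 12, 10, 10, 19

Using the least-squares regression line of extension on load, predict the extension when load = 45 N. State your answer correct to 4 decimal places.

n = 7, Σx = 169, Σy = 94, Σxy = 2518, Σx² = 4869
Sxx = Σx² − (Σx)²/n = 4869 − 4080.142857 = 788.857143
Sxy = Σxy − (Σx)(Σy)/n = 2518 − 2269.428571 = 248.571429
b = Sxy/Sxx = 248.571429/788.857143 = 0.315103
a = ȳ − b·x̄ = 13.428571 − 0.315103·24.142857 = 5.821079
ŷ(45) = a + b·45 = 5.821079 + 0.315103·45 = 20.000724

20.0007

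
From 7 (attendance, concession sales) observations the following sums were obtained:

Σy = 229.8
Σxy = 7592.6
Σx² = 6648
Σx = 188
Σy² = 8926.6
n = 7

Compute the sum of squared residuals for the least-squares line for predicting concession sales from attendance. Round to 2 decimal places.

119.97

Sxx = Σx² − (Σx)²/n = 6648 − 5049.142857 = 1598.857143
Sxy = Σxy − (Σx)(Σy)/n = 7592.6 − 6171.771429 = 1420.828571
Syy = Σy² − (Σy)²/n = 8926.6 − 7544.005714 = 1382.594286
b = Sxy/Sxx = 1420.828571/1598.857143 = 0.888653
SSE = Syy − b·Sxy = 1382.594286 − 0.888653·1420.828571 = 119.971269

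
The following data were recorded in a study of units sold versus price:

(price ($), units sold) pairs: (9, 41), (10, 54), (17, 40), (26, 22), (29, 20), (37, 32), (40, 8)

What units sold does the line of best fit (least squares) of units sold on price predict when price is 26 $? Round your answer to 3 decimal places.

n = 7, Σx = 168, Σy = 217, Σxy = 4245, Σx² = 4956
Sxx = Σx² − (Σx)²/n = 4956 − 4032 = 924
Sxy = Σxy − (Σx)(Σy)/n = 4245 − 5208 = -963
b = Sxy/Sxx = -963/924 = -1.042208
a = ȳ − b·x̄ = 31 − (-1.042208)·24 = 56.012987
ŷ(26) = a + b·26 = 56.012987 + (-1.042208)·26 = 28.915584

28.916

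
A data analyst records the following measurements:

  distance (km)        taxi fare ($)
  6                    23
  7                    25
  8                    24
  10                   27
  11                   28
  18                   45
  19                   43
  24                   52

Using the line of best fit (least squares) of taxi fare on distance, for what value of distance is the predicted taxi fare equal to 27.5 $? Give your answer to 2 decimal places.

n = 8, Σx = 103, Σy = 267, Σxy = 3958, Σx² = 1631
Sxx = Σx² − (Σx)²/n = 1631 − 1326.125 = 304.875
Sxy = Σxy − (Σx)(Σy)/n = 3958 − 3437.625 = 520.375
b = Sxy/Sxx = 520.375/304.875 = 1.706847
a = ȳ − b·x̄ = 33.375 − 1.706847·12.875 = 11.399344
Set a + b·x = 27.5: x = (27.5 − 11.399344) / 1.706847 = 9.432981

9.43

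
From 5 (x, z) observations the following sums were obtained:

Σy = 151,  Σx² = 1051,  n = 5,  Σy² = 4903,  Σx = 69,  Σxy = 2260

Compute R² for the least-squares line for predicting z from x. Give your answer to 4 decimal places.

0.9167

Sxx = Σx² − (Σx)²/n = 1051 − 952.2 = 98.8
Sxy = Σxy − (Σx)(Σy)/n = 2260 − 2083.8 = 176.2
Syy = Σy² − (Σy)²/n = 4903 − 4560.2 = 342.8
R² = Sxy²/(Sxx·Syy) = (176.2)²/(98.8·342.8) = 0.916672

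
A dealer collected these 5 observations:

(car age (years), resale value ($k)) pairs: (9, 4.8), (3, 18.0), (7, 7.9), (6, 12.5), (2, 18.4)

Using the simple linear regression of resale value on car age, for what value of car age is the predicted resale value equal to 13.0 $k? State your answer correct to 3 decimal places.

n = 5, Σx = 27, Σy = 61.6, Σxy = 264.3, Σx² = 179
Sxx = Σx² − (Σx)²/n = 179 − 145.8 = 33.2
Sxy = Σxy − (Σx)(Σy)/n = 264.3 − 332.64 = -68.34
b = Sxy/Sxx = -68.34/33.2 = -2.058434
a = ȳ − b·x̄ = 12.32 − (-2.058434)·5.4 = 23.435542
Set a + b·x = 13.0: x = (13.0 − 23.435542) / (-2.058434) = 5.069652

5.070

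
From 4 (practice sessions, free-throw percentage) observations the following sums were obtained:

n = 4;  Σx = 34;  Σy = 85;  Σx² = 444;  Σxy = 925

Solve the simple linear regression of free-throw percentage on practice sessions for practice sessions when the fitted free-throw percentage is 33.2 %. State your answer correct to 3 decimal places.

Sxx = Σx² − (Σx)²/n = 444 − 289 = 155
Sxy = Σxy − (Σx)(Σy)/n = 925 − 722.5 = 202.5
b = Sxy/Sxx = 202.5/155 = 1.306452
a = ȳ − b·x̄ = 21.25 − 1.306452·8.5 = 10.145161
Set a + b·x = 33.2: x = (33.2 − 10.145161) / 1.306452 = 17.646914

17.647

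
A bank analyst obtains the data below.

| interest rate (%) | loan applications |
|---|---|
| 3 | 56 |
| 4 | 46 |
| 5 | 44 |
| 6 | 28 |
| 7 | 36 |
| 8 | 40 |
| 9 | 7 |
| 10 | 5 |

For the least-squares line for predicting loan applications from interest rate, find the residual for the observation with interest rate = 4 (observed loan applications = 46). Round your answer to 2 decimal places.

-3.30

n = 8, Σx = 52, Σy = 262, Σxy = 1425, Σx² = 380
Sxx = Σx² − (Σx)²/n = 380 − 338 = 42
Sxy = Σxy − (Σx)(Σy)/n = 1425 − 1703 = -278
b = Sxy/Sxx = -278/42 = -6.619048
a = ȳ − b·x̄ = 32.75 − (-6.619048)·6.5 = 75.773810
ŷ(4) = 75.773810 + (-6.619048)·4 = 49.297619
residual = y − ŷ = 46 − 49.297619 = -3.297619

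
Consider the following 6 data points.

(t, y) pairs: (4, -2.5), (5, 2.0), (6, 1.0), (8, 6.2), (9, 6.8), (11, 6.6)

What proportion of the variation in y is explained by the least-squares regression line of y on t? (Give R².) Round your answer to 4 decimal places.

n = 6, Σx = 43, Σy = 20.1, Σxy = 189.4, Σx² = 343, Σy² = 139.49
Sxx = Σx² − (Σx)²/n = 343 − 308.166667 = 34.833333
Sxy = Σxy − (Σx)(Σy)/n = 189.4 − 144.05 = 45.35
Syy = Σy² − (Σy)²/n = 139.49 − 67.335 = 72.155
R² = Sxy²/(Sxx·Syy) = (45.35)²/(34.833333·72.155) = 0.818263

0.8183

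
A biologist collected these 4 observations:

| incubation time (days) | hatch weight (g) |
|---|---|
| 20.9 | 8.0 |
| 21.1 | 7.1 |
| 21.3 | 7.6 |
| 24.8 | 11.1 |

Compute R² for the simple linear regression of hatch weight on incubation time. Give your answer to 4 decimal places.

0.9355

n = 4, Σx = 88.1, Σy = 33.8, Σxy = 754.17, Σx² = 1950.75, Σy² = 295.38
Sxx = Σx² − (Σx)²/n = 1950.75 − 1940.4025 = 10.3475
Sxy = Σxy − (Σx)(Σy)/n = 754.17 − 744.445 = 9.725
Syy = Σy² − (Σy)²/n = 295.38 − 285.61 = 9.77
R² = Sxy²/(Sxx·Syy) = (9.725)²/(10.3475·9.77) = 0.935512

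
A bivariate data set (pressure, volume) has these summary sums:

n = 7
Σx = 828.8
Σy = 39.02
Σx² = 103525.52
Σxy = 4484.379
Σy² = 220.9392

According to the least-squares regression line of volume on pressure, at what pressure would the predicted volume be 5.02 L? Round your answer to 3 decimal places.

140.457

Sxx = Σx² − (Σx)²/n = 103525.52 − 98129.92 = 5395.6
Sxy = Σxy − (Σx)(Σy)/n = 4484.379 − 4619.968 = -135.589
b = Sxy/Sxx = -135.589/5395.6 = -0.025130
a = ȳ − b·x̄ = 5.574286 − (-0.025130)·118.4 = 8.549624
Set a + b·x = 5.02: x = (5.02 − 8.549624) / (-0.025130) = 140.457129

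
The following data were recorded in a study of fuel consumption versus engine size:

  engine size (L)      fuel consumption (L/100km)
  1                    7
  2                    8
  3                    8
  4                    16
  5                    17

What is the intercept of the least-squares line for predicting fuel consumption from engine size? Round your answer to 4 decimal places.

2.8000

n = 5, Σx = 15, Σy = 56, Σxy = 196, Σx² = 55
Sxx = Σx² − (Σx)²/n = 55 − 45 = 10
Sxy = Σxy − (Σx)(Σy)/n = 196 − 168 = 28
b = Sxy/Sxx = 28/10 = 2.8
a = ȳ − b·x̄ = 11.2 − 2.8·3 = 2.8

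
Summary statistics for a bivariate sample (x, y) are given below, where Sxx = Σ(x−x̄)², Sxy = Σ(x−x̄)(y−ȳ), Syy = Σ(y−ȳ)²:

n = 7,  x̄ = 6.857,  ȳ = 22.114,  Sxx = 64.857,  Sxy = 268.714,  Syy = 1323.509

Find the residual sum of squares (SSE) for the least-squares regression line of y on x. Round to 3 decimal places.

b = Sxy/Sxx = 268.714/64.857 = 4.143177
SSE = Syy − b·Sxy = 1323.509 − 4.143177·268.714 = 210.179463

210.179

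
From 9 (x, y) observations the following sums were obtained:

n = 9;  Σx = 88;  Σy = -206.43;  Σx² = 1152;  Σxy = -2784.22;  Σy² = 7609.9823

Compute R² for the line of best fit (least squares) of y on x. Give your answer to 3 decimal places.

0.700

Sxx = Σx² − (Σx)²/n = 1152 − 860.444444 = 291.555556
Sxy = Σxy − (Σx)(Σy)/n = -2784.22 − (-2018.426667) = -765.793333
Syy = Σy² − (Σy)²/n = 7609.9823 − 4734.8161 = 2875.1662
R² = Sxy²/(Sxx·Syy) = (-765.793333)²/(291.555556·2875.1662) = 0.699582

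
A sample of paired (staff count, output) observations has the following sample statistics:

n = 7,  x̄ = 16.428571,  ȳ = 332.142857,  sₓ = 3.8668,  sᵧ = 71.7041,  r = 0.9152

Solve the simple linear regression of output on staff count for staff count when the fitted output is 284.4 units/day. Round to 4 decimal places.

b = r · sᵧ/sₓ = 0.9152 · 71.7041/3.8668 = 16.971033
a = ȳ − b·x̄ = 332.142857 − 16.971033·16.428571 = 53.333028
Set a + b·x = 284.4: x = (284.4 − 53.333028) / 16.971033 = 13.615374

13.6154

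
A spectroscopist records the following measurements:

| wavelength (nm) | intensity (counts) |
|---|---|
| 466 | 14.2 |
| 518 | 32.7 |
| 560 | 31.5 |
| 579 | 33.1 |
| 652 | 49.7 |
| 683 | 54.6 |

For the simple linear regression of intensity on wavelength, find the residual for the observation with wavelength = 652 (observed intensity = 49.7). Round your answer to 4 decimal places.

n = 6, Σx = 3458, Σy = 215.8, Σxy = 130056.9, Σx² = 2025914
Sxx = Σx² − (Σx)²/n = 2025914 − 1992960.666667 = 32953.333333
Sxy = Σxy − (Σx)(Σy)/n = 130056.9 − 124372.733333 = 5684.166667
b = Sxy/Sxx = 5684.166667/32953.333333 = 0.172491
a = ȳ − b·x̄ = 35.966667 − 0.172491·576.333333 = -63.445878
ŷ(652) = -63.445878 + 0.172491·652 = 49.018516
residual = y − ŷ = 49.7 − 49.018516 = 0.681484

0.6815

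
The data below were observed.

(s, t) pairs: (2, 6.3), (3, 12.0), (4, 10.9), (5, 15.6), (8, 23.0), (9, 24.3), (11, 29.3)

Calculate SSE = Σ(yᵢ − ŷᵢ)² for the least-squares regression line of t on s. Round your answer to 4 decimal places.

9.2666

n = 7, Σx = 42, Σy = 121.4, Σxy = 895.2, Σx² = 320, Σy² = 2523.84
Sxx = Σx² − (Σx)²/n = 320 − 252 = 68
Sxy = Σxy − (Σx)(Σy)/n = 895.2 − 728.4 = 166.8
Syy = Σy² − (Σy)²/n = 2523.84 − 2105.422857 = 418.417143
b = Sxy/Sxx = 166.8/68 = 2.452941
SSE = Syy − b·Sxy = 418.417143 − 2.452941·166.8 = 9.266555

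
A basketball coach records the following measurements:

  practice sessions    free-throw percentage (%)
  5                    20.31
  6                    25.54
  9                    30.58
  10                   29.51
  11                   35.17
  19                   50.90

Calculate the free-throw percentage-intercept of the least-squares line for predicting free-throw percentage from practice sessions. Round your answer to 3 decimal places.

n = 6, Σx = 60, Σy = 192.01, Σxy = 2179.08, Σx² = 724
Sxx = Σx² − (Σx)²/n = 724 − 600 = 124
Sxy = Σxy − (Σx)(Σy)/n = 2179.08 − 1920.1 = 258.98
b = Sxy/Sxx = 258.98/124 = 2.088548
a = ȳ − b·x̄ = 32.001667 − 2.088548·10 = 11.116183

11.116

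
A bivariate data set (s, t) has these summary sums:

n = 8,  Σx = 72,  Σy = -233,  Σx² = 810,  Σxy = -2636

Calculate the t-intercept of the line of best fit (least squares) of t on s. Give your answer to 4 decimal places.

Sxx = Σx² − (Σx)²/n = 810 − 648 = 162
Sxy = Σxy − (Σx)(Σy)/n = -2636 − (-2097) = -539
b = Sxy/Sxx = -539/162 = -3.327160
a = ȳ − b·x̄ = -29.125 − (-3.327160)·9 = 0.819444

0.8194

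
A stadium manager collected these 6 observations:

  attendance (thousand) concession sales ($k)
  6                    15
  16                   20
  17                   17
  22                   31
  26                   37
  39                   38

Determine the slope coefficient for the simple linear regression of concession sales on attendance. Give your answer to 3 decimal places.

0.823

n = 6, Σx = 126, Σy = 158, Σxy = 3825, Σx² = 3262
Sxx = Σx² − (Σx)²/n = 3262 − 2646 = 616
Sxy = Σxy − (Σx)(Σy)/n = 3825 − 3318 = 507
b = Sxy/Sxx = 507/616 = 0.823052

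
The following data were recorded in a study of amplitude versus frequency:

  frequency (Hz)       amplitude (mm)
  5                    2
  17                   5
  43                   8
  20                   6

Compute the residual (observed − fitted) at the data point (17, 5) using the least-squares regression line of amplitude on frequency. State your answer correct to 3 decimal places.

0.383

n = 4, Σx = 85, Σy = 21, Σxy = 559, Σx² = 2563
Sxx = Σx² − (Σx)²/n = 2563 − 1806.25 = 756.75
Sxy = Σxy − (Σx)(Σy)/n = 559 − 446.25 = 112.75
b = Sxy/Sxx = 112.75/756.75 = 0.148992
a = ȳ − b·x̄ = 5.25 − 0.148992·21.25 = 2.083911
ŷ(17) = 2.083911 + 0.148992·17 = 4.616782
residual = y − ŷ = 5 − 4.616782 = 0.383218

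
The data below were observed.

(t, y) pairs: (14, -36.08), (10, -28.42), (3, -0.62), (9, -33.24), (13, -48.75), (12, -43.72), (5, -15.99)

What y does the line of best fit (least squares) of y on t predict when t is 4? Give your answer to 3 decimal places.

-9.336

n = 7, Σx = 66, Σy = -206.82, Σxy = -2328.68, Σx² = 724
Sxx = Σx² − (Σx)²/n = 724 − 622.285714 = 101.714286
Sxy = Σxy − (Σx)(Σy)/n = -2328.68 − (-1950.017143) = -378.662857
b = Sxy/Sxx = -378.662857/101.714286 = -3.722809
a = ȳ − b·x̄ = -29.545714 − (-3.722809)·9.428571 = 5.555056
ŷ(4) = a + b·4 = 5.555056 + (-3.722809)·4 = -9.336180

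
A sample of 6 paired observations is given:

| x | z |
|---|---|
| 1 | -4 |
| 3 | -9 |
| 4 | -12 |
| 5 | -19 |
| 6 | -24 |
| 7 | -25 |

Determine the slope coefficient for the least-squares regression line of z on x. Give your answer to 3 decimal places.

-3.857

n = 6, Σx = 26, Σy = -93, Σxy = -493, Σx² = 136
Sxx = Σx² − (Σx)²/n = 136 − 112.666667 = 23.333333
Sxy = Σxy − (Σx)(Σy)/n = -493 − (-403) = -90
b = Sxy/Sxx = -90/23.333333 = -3.857143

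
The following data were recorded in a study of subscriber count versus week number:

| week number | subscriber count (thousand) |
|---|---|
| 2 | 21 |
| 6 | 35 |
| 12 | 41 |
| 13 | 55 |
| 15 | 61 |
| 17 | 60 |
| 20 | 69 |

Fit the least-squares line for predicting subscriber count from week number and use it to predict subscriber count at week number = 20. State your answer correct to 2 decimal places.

n = 7, Σx = 85, Σy = 342, Σxy = 4774, Σx² = 1267
Sxx = Σx² − (Σx)²/n = 1267 − 1032.142857 = 234.857143
Sxy = Σxy − (Σx)(Σy)/n = 4774 − 4152.857143 = 621.142857
b = Sxy/Sxx = 621.142857/234.857143 = 2.644769
a = ȳ − b·x̄ = 48.857143 − 2.644769·12.142857 = 16.742092
ŷ(20) = a + b·20 = 16.742092 + 2.644769·20 = 69.637470

69.64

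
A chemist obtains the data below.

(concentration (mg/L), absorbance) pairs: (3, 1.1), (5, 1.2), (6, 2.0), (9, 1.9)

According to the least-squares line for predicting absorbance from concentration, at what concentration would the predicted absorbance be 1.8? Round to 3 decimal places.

7.455

n = 4, Σx = 23, Σy = 6.2, Σxy = 38.4, Σx² = 151
Sxx = Σx² − (Σx)²/n = 151 − 132.25 = 18.75
Sxy = Σxy − (Σx)(Σy)/n = 38.4 − 35.65 = 2.75
b = Sxy/Sxx = 2.75/18.75 = 0.146667
a = ȳ − b·x̄ = 1.55 − 0.146667·5.75 = 0.706667
Set a + b·x = 1.8: x = (1.8 − 0.706667) / 0.146667 = 7.454545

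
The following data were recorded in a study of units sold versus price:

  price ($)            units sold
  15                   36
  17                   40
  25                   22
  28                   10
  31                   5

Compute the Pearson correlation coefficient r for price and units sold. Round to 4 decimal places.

-0.9728

n = 5, Σx = 116, Σy = 113, Σxy = 2205, Σx² = 2884, Σy² = 3505
Sxx = Σx² − (Σx)²/n = 2884 − 2691.2 = 192.8
Sxy = Σxy − (Σx)(Σy)/n = 2205 − 2621.6 = -416.6
Syy = Σy² − (Σy)²/n = 3505 − 2553.8 = 951.2
r = Sxy/√(Sxx·Syy) = -416.6/√(183391.36) = -416.6/428.242174 = -0.972814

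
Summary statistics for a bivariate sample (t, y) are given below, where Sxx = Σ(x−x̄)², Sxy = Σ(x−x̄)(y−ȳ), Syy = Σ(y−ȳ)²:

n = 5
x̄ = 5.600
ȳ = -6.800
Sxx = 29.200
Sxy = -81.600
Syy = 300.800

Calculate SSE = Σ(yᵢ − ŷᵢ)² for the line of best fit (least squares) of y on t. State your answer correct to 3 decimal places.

b = Sxy/Sxx = -81.6/29.2 = -2.794521
SSE = Syy − b·Sxy = 300.8 − (-2.794521)·(-81.6) = 72.767123

72.767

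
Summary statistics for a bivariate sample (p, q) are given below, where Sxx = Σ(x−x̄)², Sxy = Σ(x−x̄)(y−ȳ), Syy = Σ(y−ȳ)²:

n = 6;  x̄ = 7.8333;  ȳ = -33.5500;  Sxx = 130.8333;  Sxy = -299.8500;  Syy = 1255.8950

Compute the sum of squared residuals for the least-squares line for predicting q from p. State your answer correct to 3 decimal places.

b = Sxy/Sxx = -299.85/130.8333 = -2.291848
SSE = Syy − b·Sxy = 1255.895 − (-2.291848)·(-299.85) = 568.684462

568.684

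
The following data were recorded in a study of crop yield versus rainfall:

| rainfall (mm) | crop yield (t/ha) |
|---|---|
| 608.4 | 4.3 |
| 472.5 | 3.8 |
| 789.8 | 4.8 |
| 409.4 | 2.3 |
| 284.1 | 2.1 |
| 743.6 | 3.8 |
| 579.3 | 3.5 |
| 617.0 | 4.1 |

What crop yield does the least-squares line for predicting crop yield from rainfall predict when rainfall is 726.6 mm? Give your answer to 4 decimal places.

4.3816

n = 8, Σx = 4504.1, Σy = 28.7, Σxy = 17123.82, Σx² = 2734730.47
Sxx = Σx² − (Σx)²/n = 2734730.47 − 2535864.60125 = 198865.86875
Sxy = Σxy − (Σx)(Σy)/n = 17123.82 − 16158.45875 = 965.36125
b = Sxy/Sxx = 965.36125/198865.86875 = 0.004854
a = ȳ − b·x̄ = 3.5875 − 0.004854·563.0125 = 0.854450
ŷ(726.6) = a + b·726.6 = 0.854450 + 0.004854·726.6 = 4.381608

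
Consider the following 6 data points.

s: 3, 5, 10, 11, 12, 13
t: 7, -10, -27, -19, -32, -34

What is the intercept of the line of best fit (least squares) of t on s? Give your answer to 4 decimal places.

n = 6, Σx = 54, Σy = -115, Σxy = -1334, Σx² = 568
Sxx = Σx² − (Σx)²/n = 568 − 486 = 82
Sxy = Σxy − (Σx)(Σy)/n = -1334 − (-1035) = -299
b = Sxy/Sxx = -299/82 = -3.646341
a = ȳ − b·x̄ = -19.166667 − (-3.646341)·9 = 13.650407

13.6504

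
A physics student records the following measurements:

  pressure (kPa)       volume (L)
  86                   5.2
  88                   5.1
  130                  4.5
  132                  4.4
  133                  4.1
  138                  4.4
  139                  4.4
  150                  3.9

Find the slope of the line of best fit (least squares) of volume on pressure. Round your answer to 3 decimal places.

n = 8, Σx = 996, Σy = 36, Σxy = 4410.9, Σx² = 128018
Sxx = Σx² − (Σx)²/n = 128018 − 124002 = 4016
Sxy = Σxy − (Σx)(Σy)/n = 4410.9 − 4482 = -71.1
b = Sxy/Sxx = -71.1/4016 = -0.017704

-0.018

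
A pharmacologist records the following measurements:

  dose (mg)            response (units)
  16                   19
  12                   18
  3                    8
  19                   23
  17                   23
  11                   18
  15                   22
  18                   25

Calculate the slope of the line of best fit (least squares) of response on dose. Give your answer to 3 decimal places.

0.982

n = 8, Σx = 111, Σy = 156, Σxy = 2350, Σx² = 1729
Sxx = Σx² − (Σx)²/n = 1729 − 1540.125 = 188.875
Sxy = Σxy − (Σx)(Σy)/n = 2350 − 2164.5 = 185.5
b = Sxy/Sxx = 185.5/188.875 = 0.982131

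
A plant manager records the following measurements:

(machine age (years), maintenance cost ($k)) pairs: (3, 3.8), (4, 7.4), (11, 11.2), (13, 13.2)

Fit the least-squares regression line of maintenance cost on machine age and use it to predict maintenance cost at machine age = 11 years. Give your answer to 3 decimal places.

11.504

n = 4, Σx = 31, Σy = 35.6, Σxy = 335.8, Σx² = 315
Sxx = Σx² − (Σx)²/n = 315 − 240.25 = 74.75
Sxy = Σxy − (Σx)(Σy)/n = 335.8 − 275.9 = 59.9
b = Sxy/Sxx = 59.9/74.75 = 0.801338
a = ȳ − b·x̄ = 8.9 − 0.801338·7.75 = 2.689632
ŷ(11) = a + b·11 = 2.689632 + 0.801338·11 = 11.504348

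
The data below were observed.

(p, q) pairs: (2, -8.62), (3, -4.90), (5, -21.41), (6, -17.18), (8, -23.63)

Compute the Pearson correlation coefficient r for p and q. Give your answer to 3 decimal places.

-0.873

n = 5, Σx = 24, Σy = -75.74, Σxy = -431.11, Σx² = 138, Σy² = 1410.2318
Sxx = Σx² − (Σx)²/n = 138 − 115.2 = 22.8
Sxy = Σxy − (Σx)(Σy)/n = -431.11 − (-363.552) = -67.558
Syy = Σy² − (Σy)²/n = 1410.2318 − 1147.30952 = 262.92228
r = Sxy/√(Sxx·Syy) = -67.558/√(5994.627984) = -67.558/77.424983 = -0.872561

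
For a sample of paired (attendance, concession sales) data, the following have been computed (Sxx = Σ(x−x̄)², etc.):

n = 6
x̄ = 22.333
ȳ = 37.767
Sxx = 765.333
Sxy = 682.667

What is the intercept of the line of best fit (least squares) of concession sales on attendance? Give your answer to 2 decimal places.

17.85

b = Sxy/Sxx = 682.667/765.333 = 0.891987
a = ȳ − b·x̄ = 37.767 − 0.891987·22.333 = 17.846257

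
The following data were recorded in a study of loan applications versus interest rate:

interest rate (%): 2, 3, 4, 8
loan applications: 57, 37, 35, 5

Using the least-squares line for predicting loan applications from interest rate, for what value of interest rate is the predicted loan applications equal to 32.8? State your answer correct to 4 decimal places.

4.3383

n = 4, Σx = 17, Σy = 134, Σxy = 405, Σx² = 93
Sxx = Σx² − (Σx)²/n = 93 − 72.25 = 20.75
Sxy = Σxy − (Σx)(Σy)/n = 405 − 569.5 = -164.5
b = Sxy/Sxx = -164.5/20.75 = -7.927711
a = ȳ − b·x̄ = 33.5 − (-7.927711)·4.25 = 67.192771
Set a + b·x = 32.8: x = (32.8 − 67.192771) / (-7.927711) = 4.338298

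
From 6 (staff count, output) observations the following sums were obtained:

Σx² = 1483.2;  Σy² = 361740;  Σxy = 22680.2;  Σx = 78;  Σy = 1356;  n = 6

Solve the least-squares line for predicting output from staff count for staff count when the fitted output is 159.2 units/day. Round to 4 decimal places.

Sxx = Σx² − (Σx)²/n = 1483.2 − 1014 = 469.2
Sxy = Σxy − (Σx)(Σy)/n = 22680.2 − 17628 = 5052.2
b = Sxy/Sxx = 5052.2/469.2 = 10.767690
a = ȳ − b·x̄ = 226 − 10.767690·13 = 86.020034
Set a + b·x = 159.2: x = (159.2 − 86.020034) / 10.767690 = 6.796255

6.7963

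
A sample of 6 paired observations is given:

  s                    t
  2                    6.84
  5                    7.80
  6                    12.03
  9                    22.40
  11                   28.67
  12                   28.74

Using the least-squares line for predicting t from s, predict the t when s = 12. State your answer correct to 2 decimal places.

29.26

n = 6, Σx = 45, Σy = 106.48, Σxy = 986.71, Σx² = 411
Sxx = Σx² − (Σx)²/n = 411 − 337.5 = 73.5
Sxy = Σxy − (Σx)(Σy)/n = 986.71 − 798.6 = 188.11
b = Sxy/Sxx = 188.11/73.5 = 2.559320
a = ȳ − b·x̄ = 17.746667 − 2.559320·7.5 = -1.448231
ŷ(12) = a + b·12 = -1.448231 + 2.559320·12 = 29.263605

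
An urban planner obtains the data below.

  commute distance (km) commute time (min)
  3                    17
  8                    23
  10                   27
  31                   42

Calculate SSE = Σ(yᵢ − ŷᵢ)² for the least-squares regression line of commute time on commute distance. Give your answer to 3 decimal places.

n = 4, Σx = 52, Σy = 109, Σxy = 1807, Σx² = 1134, Σy² = 3311
Sxx = Σx² − (Σx)²/n = 1134 − 676 = 458
Sxy = Σxy − (Σx)(Σy)/n = 1807 − 1417 = 390
Syy = Σy² − (Σy)²/n = 3311 − 2970.25 = 340.75
b = Sxy/Sxx = 390/458 = 0.851528
SSE = Syy − b·Sxy = 340.75 − 0.851528·390 = 8.653930

8.654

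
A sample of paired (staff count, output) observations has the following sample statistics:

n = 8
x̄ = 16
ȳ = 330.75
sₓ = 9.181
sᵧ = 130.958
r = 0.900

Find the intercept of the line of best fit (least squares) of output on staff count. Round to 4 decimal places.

b = r · sᵧ/sₓ = 0.9 · 130.958/9.181 = 12.837621
a = ȳ − b·x̄ = 330.75 − 12.837621·16 = 125.348061

125.3481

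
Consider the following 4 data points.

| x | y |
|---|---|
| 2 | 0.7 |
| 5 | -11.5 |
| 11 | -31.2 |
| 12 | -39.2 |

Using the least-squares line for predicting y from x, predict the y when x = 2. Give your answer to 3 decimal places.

0.480

n = 4, Σx = 30, Σy = -81.2, Σxy = -869.7, Σx² = 294
Sxx = Σx² − (Σx)²/n = 294 − 225 = 69
Sxy = Σxy − (Σx)(Σy)/n = -869.7 − (-609) = -260.7
b = Sxy/Sxx = -260.7/69 = -3.778261
a = ȳ − b·x̄ = -20.3 − (-3.778261)·7.5 = 8.036957
ŷ(2) = a + b·2 = 8.036957 + (-3.778261)·2 = 0.480435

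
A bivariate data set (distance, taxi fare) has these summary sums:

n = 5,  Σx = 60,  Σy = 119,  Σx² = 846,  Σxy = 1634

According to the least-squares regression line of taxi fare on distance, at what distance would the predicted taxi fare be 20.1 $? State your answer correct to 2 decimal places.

9.74

Sxx = Σx² − (Σx)²/n = 846 − 720 = 126
Sxy = Σxy − (Σx)(Σy)/n = 1634 − 1428 = 206
b = Sxy/Sxx = 206/126 = 1.634921
a = ȳ − b·x̄ = 23.8 − 1.634921·12 = 4.180952
Set a + b·x = 20.1: x = (20.1 − 4.180952) / 1.634921 = 9.736893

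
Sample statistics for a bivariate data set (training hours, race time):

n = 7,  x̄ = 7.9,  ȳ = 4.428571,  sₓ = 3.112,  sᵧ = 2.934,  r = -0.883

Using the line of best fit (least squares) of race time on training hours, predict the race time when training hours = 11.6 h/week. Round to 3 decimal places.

b = r · sᵧ/sₓ = -0.883 · 2.934/3.112 = -0.832494
a = ȳ − b·x̄ = 4.428571 − (-0.832494)·7.9 = 11.005275
ŷ(11.6) = a + b·11.6 = 11.005275 + (-0.832494)·11.6 = 1.348342

1.348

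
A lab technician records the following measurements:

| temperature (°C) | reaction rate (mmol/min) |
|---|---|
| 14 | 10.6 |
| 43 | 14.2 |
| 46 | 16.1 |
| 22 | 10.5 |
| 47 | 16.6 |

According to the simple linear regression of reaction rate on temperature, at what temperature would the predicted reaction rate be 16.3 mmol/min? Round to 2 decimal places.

49.15

n = 5, Σx = 172, Σy = 68, Σxy = 2510.8, Σx² = 6854
Sxx = Σx² − (Σx)²/n = 6854 − 5916.8 = 937.2
Sxy = Σxy − (Σx)(Σy)/n = 2510.8 − 2339.2 = 171.6
b = Sxy/Sxx = 171.6/937.2 = 0.183099
a = ȳ − b·x̄ = 13.6 − 0.183099·34.4 = 7.301408
Set a + b·x = 16.3: x = (16.3 − 7.301408) / 0.183099 = 49.146154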